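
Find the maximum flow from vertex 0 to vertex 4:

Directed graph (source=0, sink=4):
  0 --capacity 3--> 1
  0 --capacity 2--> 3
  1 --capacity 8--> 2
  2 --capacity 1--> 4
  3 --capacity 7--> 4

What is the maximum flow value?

Computing max flow:
  Flow on (0->1): 1/3
  Flow on (0->3): 2/2
  Flow on (1->2): 1/8
  Flow on (2->4): 1/1
  Flow on (3->4): 2/7
Maximum flow = 3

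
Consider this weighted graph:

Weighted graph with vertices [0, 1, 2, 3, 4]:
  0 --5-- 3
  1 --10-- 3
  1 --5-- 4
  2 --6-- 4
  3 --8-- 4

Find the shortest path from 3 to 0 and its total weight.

Using Dijkstra's algorithm from vertex 3:
Shortest path: 3 -> 0
Total weight: 5 = 5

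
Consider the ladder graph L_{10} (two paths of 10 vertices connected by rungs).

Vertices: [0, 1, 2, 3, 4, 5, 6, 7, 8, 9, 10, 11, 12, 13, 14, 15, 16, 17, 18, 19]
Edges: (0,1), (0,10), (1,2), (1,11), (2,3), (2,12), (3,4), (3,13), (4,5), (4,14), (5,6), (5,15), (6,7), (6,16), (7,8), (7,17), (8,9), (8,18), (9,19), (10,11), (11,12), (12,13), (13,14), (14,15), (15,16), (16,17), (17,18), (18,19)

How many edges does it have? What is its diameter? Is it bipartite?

Ladder graph L_{10}: 10 rungs + 2 * (10-1) path edges = 10 + 18 = 28 edges.
Diameter = 10.
Ladder graphs are bipartite (alternating coloring along each path).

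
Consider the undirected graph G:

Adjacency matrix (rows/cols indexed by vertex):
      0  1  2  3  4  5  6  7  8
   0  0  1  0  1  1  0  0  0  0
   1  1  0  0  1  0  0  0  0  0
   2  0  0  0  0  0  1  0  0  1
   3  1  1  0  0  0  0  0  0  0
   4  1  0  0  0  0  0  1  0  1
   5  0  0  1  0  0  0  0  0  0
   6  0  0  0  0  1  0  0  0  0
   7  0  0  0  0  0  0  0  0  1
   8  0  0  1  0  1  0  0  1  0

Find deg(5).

Vertex 5 has neighbors [2], so deg(5) = 1.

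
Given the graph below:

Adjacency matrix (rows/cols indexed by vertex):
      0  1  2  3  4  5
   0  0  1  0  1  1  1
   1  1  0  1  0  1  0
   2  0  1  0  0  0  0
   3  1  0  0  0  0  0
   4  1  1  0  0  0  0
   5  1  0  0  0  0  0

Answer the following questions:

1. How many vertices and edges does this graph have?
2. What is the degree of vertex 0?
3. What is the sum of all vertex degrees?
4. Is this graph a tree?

Count: 6 vertices, 6 edges.
Vertex 0 has neighbors [1, 3, 4, 5], degree = 4.
Handshaking lemma: 2 * 6 = 12.
A tree on 6 vertices has 5 edges. This graph has 6 edges (1 extra). Not a tree.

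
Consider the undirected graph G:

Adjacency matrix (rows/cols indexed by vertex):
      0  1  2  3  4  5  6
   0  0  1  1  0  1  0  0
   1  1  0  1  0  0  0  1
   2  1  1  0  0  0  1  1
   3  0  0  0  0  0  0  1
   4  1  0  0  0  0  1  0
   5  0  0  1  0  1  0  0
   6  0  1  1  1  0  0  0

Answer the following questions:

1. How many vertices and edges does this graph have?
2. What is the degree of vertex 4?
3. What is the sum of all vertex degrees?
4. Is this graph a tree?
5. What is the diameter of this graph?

Count: 7 vertices, 9 edges.
Vertex 4 has neighbors [0, 5], degree = 2.
Handshaking lemma: 2 * 9 = 18.
A tree on 7 vertices has 6 edges. This graph has 9 edges (3 extra). Not a tree.
Diameter (longest shortest path) = 4.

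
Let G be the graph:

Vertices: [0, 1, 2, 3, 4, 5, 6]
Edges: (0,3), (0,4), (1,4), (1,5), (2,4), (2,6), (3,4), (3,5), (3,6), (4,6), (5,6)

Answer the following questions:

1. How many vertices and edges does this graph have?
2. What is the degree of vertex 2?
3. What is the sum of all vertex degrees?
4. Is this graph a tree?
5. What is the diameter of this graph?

Count: 7 vertices, 11 edges.
Vertex 2 has neighbors [4, 6], degree = 2.
Handshaking lemma: 2 * 11 = 22.
A tree on 7 vertices has 6 edges. This graph has 11 edges (5 extra). Not a tree.
Diameter (longest shortest path) = 2.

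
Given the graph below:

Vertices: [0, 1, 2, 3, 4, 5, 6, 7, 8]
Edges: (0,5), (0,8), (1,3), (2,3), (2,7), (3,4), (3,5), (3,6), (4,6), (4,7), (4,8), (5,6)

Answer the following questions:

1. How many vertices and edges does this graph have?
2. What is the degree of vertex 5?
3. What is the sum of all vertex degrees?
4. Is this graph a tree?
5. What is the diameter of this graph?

Count: 9 vertices, 12 edges.
Vertex 5 has neighbors [0, 3, 6], degree = 3.
Handshaking lemma: 2 * 12 = 24.
A tree on 9 vertices has 8 edges. This graph has 12 edges (4 extra). Not a tree.
Diameter (longest shortest path) = 3.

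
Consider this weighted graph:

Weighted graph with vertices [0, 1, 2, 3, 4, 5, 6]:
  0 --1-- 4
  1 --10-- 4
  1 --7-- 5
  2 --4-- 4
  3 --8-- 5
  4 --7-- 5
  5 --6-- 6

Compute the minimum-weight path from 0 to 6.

Using Dijkstra's algorithm from vertex 0:
Shortest path: 0 -> 4 -> 5 -> 6
Total weight: 1 + 7 + 6 = 14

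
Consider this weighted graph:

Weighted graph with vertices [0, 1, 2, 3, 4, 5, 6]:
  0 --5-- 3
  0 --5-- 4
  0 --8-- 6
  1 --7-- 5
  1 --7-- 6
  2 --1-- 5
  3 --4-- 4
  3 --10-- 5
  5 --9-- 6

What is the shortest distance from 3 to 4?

Using Dijkstra's algorithm from vertex 3:
Shortest path: 3 -> 4
Total weight: 4 = 4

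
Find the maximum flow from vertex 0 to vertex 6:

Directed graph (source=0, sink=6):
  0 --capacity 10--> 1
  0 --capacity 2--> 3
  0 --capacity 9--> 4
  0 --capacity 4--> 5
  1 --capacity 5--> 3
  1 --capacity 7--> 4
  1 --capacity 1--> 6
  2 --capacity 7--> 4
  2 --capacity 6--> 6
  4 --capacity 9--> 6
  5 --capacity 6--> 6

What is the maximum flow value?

Computing max flow:
  Flow on (0->1): 8/10
  Flow on (0->4): 2/9
  Flow on (0->5): 4/4
  Flow on (1->4): 7/7
  Flow on (1->6): 1/1
  Flow on (4->6): 9/9
  Flow on (5->6): 4/6
Maximum flow = 14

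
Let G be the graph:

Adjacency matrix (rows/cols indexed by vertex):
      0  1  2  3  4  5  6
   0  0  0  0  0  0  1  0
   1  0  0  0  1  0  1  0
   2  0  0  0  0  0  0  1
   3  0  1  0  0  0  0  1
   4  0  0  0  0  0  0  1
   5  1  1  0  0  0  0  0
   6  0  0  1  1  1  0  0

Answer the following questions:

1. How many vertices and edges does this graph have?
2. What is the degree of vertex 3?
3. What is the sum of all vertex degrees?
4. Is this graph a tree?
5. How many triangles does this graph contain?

Count: 7 vertices, 6 edges.
Vertex 3 has neighbors [1, 6], degree = 2.
Handshaking lemma: 2 * 6 = 12.
A graph is a tree iff it is connected and has exactly n-1 edges. This graph is connected (all 7 vertices in one component) and has 7-1 = 6 edges. It is a tree.
Number of triangles = 0.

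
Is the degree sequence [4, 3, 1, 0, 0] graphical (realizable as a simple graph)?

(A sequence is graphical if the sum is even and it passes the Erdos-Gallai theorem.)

Sum of degrees = 8. Sum is even but fails Erdos-Gallai. The sequence is NOT graphical.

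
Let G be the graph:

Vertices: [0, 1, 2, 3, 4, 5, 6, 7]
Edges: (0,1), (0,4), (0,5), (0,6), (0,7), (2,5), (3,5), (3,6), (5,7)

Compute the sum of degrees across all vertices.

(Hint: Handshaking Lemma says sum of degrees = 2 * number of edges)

Count edges: 9 edges.
By Handshaking Lemma: sum of degrees = 2 * 9 = 18.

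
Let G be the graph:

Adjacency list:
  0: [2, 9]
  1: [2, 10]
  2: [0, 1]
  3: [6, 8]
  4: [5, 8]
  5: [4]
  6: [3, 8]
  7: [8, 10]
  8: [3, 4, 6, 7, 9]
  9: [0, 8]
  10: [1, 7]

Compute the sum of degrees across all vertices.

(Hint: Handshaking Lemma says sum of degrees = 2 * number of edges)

Count edges: 12 edges.
By Handshaking Lemma: sum of degrees = 2 * 12 = 24.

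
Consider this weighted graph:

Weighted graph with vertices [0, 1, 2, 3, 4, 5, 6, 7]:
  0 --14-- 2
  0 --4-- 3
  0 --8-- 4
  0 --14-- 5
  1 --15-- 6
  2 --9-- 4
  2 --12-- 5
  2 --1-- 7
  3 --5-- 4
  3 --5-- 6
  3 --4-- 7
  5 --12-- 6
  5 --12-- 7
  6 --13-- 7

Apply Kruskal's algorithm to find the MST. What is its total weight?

Applying Kruskal's algorithm (sort edges by weight, add if no cycle):
  Add (2,7) w=1
  Add (0,3) w=4
  Add (3,7) w=4
  Add (3,6) w=5
  Add (3,4) w=5
  Skip (0,4) w=8 (creates cycle)
  Skip (2,4) w=9 (creates cycle)
  Add (2,5) w=12
  Skip (5,6) w=12 (creates cycle)
  Skip (5,7) w=12 (creates cycle)
  Skip (6,7) w=13 (creates cycle)
  Skip (0,5) w=14 (creates cycle)
  Skip (0,2) w=14 (creates cycle)
  Add (1,6) w=15
MST weight = 46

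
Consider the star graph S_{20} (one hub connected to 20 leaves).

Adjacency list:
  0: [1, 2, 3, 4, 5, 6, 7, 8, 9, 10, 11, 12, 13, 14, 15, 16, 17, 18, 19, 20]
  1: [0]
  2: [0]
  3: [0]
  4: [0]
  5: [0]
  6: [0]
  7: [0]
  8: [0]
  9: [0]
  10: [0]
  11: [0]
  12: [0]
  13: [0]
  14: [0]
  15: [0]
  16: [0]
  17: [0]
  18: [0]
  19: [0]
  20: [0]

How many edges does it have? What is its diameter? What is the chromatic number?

Star graph S_{20}: the hub connects to all 20 leaves.
Edges = 20.
Diameter = 2 (any leaf to hub is 1, leaf to leaf through hub is 2).
Star graphs are bipartite (hub vs leaves), so chromatic number = 2.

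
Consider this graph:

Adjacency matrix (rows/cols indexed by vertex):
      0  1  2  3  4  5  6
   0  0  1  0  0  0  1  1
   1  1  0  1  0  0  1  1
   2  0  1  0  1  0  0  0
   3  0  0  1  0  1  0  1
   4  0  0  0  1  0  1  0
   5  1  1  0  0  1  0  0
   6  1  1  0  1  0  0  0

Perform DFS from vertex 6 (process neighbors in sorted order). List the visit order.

DFS from vertex 6 (neighbors processed in ascending order):
Visit order: 6, 0, 1, 2, 3, 4, 5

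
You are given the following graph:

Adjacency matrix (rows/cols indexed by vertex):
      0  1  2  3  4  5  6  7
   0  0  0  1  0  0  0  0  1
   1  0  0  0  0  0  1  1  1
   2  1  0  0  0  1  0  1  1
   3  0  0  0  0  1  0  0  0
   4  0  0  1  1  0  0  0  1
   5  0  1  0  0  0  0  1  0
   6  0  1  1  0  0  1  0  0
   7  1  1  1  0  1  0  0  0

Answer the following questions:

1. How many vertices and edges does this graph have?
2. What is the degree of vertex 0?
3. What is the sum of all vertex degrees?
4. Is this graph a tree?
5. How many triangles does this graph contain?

Count: 8 vertices, 11 edges.
Vertex 0 has neighbors [2, 7], degree = 2.
Handshaking lemma: 2 * 11 = 22.
A tree on 8 vertices has 7 edges. This graph has 11 edges (4 extra). Not a tree.
Number of triangles = 3.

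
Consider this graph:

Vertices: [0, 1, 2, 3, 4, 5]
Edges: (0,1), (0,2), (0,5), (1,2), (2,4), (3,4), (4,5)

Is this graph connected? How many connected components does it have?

Checking connectivity: the graph has 1 connected component(s).
All vertices are reachable from each other. The graph IS connected.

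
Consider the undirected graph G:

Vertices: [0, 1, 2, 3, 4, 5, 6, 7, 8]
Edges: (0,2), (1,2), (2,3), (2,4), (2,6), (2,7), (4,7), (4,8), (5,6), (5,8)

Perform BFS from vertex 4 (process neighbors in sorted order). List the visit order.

BFS from vertex 4 (neighbors processed in ascending order):
Visit order: 4, 2, 7, 8, 0, 1, 3, 6, 5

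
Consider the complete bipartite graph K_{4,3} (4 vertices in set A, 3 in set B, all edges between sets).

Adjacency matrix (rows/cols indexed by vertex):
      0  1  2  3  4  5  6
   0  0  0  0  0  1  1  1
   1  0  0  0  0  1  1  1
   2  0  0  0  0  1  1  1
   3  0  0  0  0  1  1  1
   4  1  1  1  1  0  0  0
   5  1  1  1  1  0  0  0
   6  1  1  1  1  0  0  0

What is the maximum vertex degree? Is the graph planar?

Set-A vertices have degree 3; set-B vertices have degree 4. Maximum degree = max(4,3) = 4.
K_{4,3} contains K_{3,3} as a subgraph (since both sides have >= 3 vertices); by Kuratowski's theorem it is not planar.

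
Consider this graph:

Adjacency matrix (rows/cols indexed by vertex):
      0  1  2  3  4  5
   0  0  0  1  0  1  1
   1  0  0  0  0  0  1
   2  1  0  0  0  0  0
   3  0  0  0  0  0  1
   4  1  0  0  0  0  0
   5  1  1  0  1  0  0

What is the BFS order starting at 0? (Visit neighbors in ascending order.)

BFS from vertex 0 (neighbors processed in ascending order):
Visit order: 0, 2, 4, 5, 1, 3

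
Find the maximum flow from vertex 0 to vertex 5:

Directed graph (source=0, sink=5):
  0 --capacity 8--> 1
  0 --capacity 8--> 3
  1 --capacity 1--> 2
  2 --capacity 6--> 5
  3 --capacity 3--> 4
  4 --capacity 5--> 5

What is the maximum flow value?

Computing max flow:
  Flow on (0->1): 1/8
  Flow on (0->3): 3/8
  Flow on (1->2): 1/1
  Flow on (2->5): 1/6
  Flow on (3->4): 3/3
  Flow on (4->5): 3/5
Maximum flow = 4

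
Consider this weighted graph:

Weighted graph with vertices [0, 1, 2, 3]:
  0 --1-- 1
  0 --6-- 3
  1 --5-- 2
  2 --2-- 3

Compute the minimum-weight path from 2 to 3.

Using Dijkstra's algorithm from vertex 2:
Shortest path: 2 -> 3
Total weight: 2 = 2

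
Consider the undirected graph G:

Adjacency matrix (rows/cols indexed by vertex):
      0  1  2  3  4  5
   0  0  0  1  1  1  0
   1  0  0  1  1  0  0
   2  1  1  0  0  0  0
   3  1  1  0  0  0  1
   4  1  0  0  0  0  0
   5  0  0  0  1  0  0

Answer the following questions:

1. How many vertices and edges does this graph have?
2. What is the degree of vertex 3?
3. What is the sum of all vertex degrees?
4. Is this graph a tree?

Count: 6 vertices, 6 edges.
Vertex 3 has neighbors [0, 1, 5], degree = 3.
Handshaking lemma: 2 * 6 = 12.
A tree on 6 vertices has 5 edges. This graph has 6 edges (1 extra). Not a tree.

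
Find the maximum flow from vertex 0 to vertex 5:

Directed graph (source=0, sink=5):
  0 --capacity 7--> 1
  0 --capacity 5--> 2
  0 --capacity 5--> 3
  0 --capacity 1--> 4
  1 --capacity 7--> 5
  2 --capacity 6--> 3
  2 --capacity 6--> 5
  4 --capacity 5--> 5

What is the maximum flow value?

Computing max flow:
  Flow on (0->1): 7/7
  Flow on (0->2): 5/5
  Flow on (0->4): 1/1
  Flow on (1->5): 7/7
  Flow on (2->5): 5/6
  Flow on (4->5): 1/5
Maximum flow = 13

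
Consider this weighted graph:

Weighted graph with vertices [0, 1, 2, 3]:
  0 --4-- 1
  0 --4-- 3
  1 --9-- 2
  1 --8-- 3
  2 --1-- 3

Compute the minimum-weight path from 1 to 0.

Using Dijkstra's algorithm from vertex 1:
Shortest path: 1 -> 0
Total weight: 4 = 4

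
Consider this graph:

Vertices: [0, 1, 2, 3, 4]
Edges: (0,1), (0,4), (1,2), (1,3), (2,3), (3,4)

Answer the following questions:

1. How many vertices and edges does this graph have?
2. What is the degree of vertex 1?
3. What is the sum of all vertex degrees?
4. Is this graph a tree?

Count: 5 vertices, 6 edges.
Vertex 1 has neighbors [0, 2, 3], degree = 3.
Handshaking lemma: 2 * 6 = 12.
A tree on 5 vertices has 4 edges. This graph has 6 edges (2 extra). Not a tree.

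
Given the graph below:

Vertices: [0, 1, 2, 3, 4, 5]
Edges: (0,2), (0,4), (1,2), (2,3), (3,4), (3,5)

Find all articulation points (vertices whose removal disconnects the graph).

An articulation point is a vertex whose removal disconnects the graph.
Articulation points: [2, 3]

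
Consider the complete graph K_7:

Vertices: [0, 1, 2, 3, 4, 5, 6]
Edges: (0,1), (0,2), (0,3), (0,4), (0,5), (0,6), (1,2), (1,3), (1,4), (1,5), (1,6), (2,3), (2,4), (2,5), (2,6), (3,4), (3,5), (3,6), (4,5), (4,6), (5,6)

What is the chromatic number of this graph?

In K_7, every vertex is adjacent to every other vertex.
Each vertex needs a unique color.
Chromatic number = 7.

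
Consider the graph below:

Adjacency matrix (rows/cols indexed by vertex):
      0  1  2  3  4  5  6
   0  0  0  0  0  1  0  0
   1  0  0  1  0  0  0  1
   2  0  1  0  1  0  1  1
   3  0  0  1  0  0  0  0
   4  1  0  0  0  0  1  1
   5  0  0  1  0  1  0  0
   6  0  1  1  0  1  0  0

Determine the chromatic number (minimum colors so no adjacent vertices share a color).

The graph has a maximum clique of size 3 (lower bound on chromatic number).
A valid 3-coloring: {0: 1, 1: 2, 2: 0, 3: 1, 4: 0, 5: 1, 6: 1}.
Chromatic number = 3.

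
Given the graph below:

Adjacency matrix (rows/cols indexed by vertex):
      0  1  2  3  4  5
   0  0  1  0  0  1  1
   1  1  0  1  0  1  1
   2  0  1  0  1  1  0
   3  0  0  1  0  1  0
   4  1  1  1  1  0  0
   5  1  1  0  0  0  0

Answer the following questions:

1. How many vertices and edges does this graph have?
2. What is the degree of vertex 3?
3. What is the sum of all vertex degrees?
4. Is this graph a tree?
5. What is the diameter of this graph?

Count: 6 vertices, 9 edges.
Vertex 3 has neighbors [2, 4], degree = 2.
Handshaking lemma: 2 * 9 = 18.
A tree on 6 vertices has 5 edges. This graph has 9 edges (4 extra). Not a tree.
Diameter (longest shortest path) = 3.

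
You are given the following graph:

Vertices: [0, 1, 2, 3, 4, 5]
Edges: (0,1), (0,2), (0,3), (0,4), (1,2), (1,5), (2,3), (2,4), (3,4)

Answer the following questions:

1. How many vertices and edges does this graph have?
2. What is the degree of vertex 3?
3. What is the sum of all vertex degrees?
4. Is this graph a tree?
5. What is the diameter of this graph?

Count: 6 vertices, 9 edges.
Vertex 3 has neighbors [0, 2, 4], degree = 3.
Handshaking lemma: 2 * 9 = 18.
A tree on 6 vertices has 5 edges. This graph has 9 edges (4 extra). Not a tree.
Diameter (longest shortest path) = 3.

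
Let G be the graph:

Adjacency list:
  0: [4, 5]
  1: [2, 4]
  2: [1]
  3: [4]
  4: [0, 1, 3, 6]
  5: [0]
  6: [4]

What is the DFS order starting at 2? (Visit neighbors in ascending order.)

DFS from vertex 2 (neighbors processed in ascending order):
Visit order: 2, 1, 4, 0, 5, 3, 6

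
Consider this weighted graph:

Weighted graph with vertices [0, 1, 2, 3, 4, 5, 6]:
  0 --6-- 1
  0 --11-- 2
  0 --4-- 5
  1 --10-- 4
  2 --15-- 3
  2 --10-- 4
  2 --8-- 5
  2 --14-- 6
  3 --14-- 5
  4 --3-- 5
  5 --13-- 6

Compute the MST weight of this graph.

Applying Kruskal's algorithm (sort edges by weight, add if no cycle):
  Add (4,5) w=3
  Add (0,5) w=4
  Add (0,1) w=6
  Add (2,5) w=8
  Skip (1,4) w=10 (creates cycle)
  Skip (2,4) w=10 (creates cycle)
  Skip (0,2) w=11 (creates cycle)
  Add (5,6) w=13
  Skip (2,6) w=14 (creates cycle)
  Add (3,5) w=14
  Skip (2,3) w=15 (creates cycle)
MST weight = 48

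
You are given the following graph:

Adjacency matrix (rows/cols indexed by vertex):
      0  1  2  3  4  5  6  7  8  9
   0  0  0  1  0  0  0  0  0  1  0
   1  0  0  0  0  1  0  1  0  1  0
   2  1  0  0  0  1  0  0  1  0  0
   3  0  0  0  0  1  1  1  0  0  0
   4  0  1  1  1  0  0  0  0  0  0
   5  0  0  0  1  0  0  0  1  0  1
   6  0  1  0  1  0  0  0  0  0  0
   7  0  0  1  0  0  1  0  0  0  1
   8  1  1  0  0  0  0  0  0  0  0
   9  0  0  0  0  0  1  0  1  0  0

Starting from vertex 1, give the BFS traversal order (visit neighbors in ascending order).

BFS from vertex 1 (neighbors processed in ascending order):
Visit order: 1, 4, 6, 8, 2, 3, 0, 7, 5, 9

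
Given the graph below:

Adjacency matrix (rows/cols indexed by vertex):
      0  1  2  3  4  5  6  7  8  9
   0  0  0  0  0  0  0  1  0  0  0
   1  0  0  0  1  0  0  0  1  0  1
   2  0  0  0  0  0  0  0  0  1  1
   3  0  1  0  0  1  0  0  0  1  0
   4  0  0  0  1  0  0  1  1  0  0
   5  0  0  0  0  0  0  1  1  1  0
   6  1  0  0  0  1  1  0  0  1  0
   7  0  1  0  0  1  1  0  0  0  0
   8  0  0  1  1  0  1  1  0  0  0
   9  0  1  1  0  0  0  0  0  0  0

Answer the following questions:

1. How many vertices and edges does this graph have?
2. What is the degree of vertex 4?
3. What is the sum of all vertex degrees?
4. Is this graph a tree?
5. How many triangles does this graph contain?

Count: 10 vertices, 14 edges.
Vertex 4 has neighbors [3, 6, 7], degree = 3.
Handshaking lemma: 2 * 14 = 28.
A tree on 10 vertices has 9 edges. This graph has 14 edges (5 extra). Not a tree.
Number of triangles = 1.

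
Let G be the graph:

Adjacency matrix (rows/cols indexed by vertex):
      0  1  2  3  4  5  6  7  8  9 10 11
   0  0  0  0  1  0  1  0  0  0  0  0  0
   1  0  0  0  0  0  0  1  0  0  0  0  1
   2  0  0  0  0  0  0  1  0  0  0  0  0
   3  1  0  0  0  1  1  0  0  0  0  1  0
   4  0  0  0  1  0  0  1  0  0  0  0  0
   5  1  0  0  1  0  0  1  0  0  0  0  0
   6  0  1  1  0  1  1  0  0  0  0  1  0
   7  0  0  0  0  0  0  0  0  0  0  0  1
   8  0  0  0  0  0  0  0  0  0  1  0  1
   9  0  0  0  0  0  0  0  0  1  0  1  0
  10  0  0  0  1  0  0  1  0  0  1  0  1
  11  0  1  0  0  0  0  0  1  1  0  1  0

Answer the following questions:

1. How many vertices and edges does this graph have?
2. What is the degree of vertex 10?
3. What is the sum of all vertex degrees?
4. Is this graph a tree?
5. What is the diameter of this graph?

Count: 12 vertices, 16 edges.
Vertex 10 has neighbors [3, 6, 9, 11], degree = 4.
Handshaking lemma: 2 * 16 = 32.
A tree on 12 vertices has 11 edges. This graph has 16 edges (5 extra). Not a tree.
Diameter (longest shortest path) = 4.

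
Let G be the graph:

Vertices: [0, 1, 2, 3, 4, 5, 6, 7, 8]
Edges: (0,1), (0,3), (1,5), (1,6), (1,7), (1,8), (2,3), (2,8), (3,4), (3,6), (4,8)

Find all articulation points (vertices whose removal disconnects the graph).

An articulation point is a vertex whose removal disconnects the graph.
Articulation points: [1]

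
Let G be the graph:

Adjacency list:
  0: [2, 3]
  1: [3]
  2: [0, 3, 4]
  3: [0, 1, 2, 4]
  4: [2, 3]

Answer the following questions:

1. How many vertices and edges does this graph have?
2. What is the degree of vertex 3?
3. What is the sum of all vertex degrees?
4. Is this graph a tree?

Count: 5 vertices, 6 edges.
Vertex 3 has neighbors [0, 1, 2, 4], degree = 4.
Handshaking lemma: 2 * 6 = 12.
A tree on 5 vertices has 4 edges. This graph has 6 edges (2 extra). Not a tree.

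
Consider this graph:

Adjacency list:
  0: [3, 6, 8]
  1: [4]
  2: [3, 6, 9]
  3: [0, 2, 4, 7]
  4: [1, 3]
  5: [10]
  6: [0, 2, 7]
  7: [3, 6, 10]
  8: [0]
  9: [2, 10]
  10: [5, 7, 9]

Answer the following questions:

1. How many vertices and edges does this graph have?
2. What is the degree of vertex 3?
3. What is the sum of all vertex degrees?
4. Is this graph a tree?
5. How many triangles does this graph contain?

Count: 11 vertices, 13 edges.
Vertex 3 has neighbors [0, 2, 4, 7], degree = 4.
Handshaking lemma: 2 * 13 = 26.
A tree on 11 vertices has 10 edges. This graph has 13 edges (3 extra). Not a tree.
Number of triangles = 0.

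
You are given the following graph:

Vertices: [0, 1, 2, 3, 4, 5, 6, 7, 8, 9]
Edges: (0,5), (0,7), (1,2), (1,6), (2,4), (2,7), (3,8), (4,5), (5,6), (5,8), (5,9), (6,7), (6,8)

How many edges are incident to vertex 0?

Vertex 0 has neighbors [5, 7], so deg(0) = 2.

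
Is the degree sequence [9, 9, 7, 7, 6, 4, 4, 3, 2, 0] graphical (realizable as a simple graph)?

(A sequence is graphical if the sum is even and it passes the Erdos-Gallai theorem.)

Sum of degrees = 51. Sum is odd, so the sequence is NOT graphical.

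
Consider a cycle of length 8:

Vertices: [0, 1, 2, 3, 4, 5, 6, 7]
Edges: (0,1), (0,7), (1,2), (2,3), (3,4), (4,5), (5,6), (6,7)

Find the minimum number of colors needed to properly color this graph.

This is an even cycle (C_8). Even cycles are bipartite.
Chromatic number = 2.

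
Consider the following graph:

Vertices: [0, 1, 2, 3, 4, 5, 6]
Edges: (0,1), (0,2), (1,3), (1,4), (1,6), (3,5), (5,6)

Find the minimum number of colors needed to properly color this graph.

The graph has a maximum clique of size 2 (lower bound on chromatic number).
A valid 2-coloring: {0: 1, 1: 0, 2: 0, 3: 1, 4: 1, 5: 0, 6: 1}.
Chromatic number = 2.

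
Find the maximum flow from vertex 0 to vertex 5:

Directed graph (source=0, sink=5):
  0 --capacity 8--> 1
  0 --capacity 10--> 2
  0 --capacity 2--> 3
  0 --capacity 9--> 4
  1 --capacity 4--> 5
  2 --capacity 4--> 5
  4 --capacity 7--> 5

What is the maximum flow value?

Computing max flow:
  Flow on (0->1): 4/8
  Flow on (0->2): 4/10
  Flow on (0->4): 7/9
  Flow on (1->5): 4/4
  Flow on (2->5): 4/4
  Flow on (4->5): 7/7
Maximum flow = 15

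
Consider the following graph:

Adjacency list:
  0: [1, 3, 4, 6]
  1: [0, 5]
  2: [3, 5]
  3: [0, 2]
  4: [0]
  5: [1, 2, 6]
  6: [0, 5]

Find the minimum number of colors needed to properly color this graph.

The graph has a maximum clique of size 2 (lower bound on chromatic number).
A valid 3-coloring: {0: 0, 1: 1, 2: 1, 3: 2, 4: 1, 5: 0, 6: 1}.
No proper 2-coloring exists (verified by exhaustive search).
Chromatic number = 3.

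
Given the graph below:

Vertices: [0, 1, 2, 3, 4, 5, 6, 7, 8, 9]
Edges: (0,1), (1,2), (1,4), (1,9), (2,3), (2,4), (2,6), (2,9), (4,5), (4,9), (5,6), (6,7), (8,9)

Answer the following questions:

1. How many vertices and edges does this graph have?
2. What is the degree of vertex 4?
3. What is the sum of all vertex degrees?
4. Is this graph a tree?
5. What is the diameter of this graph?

Count: 10 vertices, 13 edges.
Vertex 4 has neighbors [1, 2, 5, 9], degree = 4.
Handshaking lemma: 2 * 13 = 26.
A tree on 10 vertices has 9 edges. This graph has 13 edges (4 extra). Not a tree.
Diameter (longest shortest path) = 4.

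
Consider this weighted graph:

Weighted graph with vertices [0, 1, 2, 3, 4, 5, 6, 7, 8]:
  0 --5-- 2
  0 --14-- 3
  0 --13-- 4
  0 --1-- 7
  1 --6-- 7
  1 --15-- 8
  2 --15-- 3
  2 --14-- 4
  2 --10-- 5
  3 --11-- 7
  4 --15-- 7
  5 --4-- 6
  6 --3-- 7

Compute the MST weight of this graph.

Applying Kruskal's algorithm (sort edges by weight, add if no cycle):
  Add (0,7) w=1
  Add (6,7) w=3
  Add (5,6) w=4
  Add (0,2) w=5
  Add (1,7) w=6
  Skip (2,5) w=10 (creates cycle)
  Add (3,7) w=11
  Add (0,4) w=13
  Skip (0,3) w=14 (creates cycle)
  Skip (2,4) w=14 (creates cycle)
  Add (1,8) w=15
  Skip (2,3) w=15 (creates cycle)
  Skip (4,7) w=15 (creates cycle)
MST weight = 58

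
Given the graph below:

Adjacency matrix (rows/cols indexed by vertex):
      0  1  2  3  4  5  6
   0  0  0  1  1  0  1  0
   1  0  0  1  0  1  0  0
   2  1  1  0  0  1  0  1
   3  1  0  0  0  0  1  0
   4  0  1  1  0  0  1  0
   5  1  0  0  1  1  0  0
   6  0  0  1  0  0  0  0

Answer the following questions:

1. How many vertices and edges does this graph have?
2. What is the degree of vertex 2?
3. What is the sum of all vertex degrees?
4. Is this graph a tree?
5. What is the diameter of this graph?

Count: 7 vertices, 9 edges.
Vertex 2 has neighbors [0, 1, 4, 6], degree = 4.
Handshaking lemma: 2 * 9 = 18.
A tree on 7 vertices has 6 edges. This graph has 9 edges (3 extra). Not a tree.
Diameter (longest shortest path) = 3.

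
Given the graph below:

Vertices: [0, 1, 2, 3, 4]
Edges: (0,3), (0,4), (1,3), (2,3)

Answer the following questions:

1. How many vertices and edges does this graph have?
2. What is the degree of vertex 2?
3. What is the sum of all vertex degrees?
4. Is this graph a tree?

Count: 5 vertices, 4 edges.
Vertex 2 has neighbors [3], degree = 1.
Handshaking lemma: 2 * 4 = 8.
A graph is a tree iff it is connected and has exactly n-1 edges. This graph is connected (all 5 vertices in one component) and has 5-1 = 4 edges. It is a tree.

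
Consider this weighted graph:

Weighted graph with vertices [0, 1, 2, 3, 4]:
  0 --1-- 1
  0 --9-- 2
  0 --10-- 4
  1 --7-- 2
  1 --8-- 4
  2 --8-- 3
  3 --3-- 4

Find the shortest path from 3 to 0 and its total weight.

Using Dijkstra's algorithm from vertex 3:
Shortest path: 3 -> 4 -> 1 -> 0
Total weight: 3 + 8 + 1 = 12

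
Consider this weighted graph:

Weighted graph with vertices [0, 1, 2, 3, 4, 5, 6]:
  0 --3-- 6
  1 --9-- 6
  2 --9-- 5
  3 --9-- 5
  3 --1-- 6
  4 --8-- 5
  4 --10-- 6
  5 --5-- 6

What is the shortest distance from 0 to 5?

Using Dijkstra's algorithm from vertex 0:
Shortest path: 0 -> 6 -> 5
Total weight: 3 + 5 = 8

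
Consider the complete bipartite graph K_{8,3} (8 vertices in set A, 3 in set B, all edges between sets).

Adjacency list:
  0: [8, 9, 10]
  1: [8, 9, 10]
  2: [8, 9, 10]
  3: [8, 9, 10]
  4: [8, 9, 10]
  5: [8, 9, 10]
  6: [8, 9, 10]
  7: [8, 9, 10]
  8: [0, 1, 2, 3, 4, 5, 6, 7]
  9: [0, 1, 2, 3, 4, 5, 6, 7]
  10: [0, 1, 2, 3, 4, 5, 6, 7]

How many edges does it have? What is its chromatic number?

K_{8,3} has 8 * 3 = 24 edges.
Bipartite graphs have chromatic number 2 (color each partition differently).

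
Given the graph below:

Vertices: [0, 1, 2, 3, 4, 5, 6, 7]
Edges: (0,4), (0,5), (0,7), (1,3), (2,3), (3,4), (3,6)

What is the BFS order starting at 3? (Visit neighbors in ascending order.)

BFS from vertex 3 (neighbors processed in ascending order):
Visit order: 3, 1, 2, 4, 6, 0, 5, 7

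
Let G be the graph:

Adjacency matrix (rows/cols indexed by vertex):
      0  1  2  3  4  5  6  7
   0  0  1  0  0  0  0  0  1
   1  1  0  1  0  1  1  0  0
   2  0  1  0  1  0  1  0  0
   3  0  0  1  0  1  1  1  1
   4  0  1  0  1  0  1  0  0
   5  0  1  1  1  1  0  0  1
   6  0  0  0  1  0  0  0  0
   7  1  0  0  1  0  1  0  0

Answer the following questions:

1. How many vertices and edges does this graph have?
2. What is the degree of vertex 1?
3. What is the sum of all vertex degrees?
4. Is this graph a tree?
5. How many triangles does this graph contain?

Count: 8 vertices, 13 edges.
Vertex 1 has neighbors [0, 2, 4, 5], degree = 4.
Handshaking lemma: 2 * 13 = 26.
A tree on 8 vertices has 7 edges. This graph has 13 edges (6 extra). Not a tree.
Number of triangles = 5.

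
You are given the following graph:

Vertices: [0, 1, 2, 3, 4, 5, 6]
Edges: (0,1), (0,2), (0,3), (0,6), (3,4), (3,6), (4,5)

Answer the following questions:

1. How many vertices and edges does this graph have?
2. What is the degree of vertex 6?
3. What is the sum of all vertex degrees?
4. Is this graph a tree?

Count: 7 vertices, 7 edges.
Vertex 6 has neighbors [0, 3], degree = 2.
Handshaking lemma: 2 * 7 = 14.
A tree on 7 vertices has 6 edges. This graph has 7 edges (1 extra). Not a tree.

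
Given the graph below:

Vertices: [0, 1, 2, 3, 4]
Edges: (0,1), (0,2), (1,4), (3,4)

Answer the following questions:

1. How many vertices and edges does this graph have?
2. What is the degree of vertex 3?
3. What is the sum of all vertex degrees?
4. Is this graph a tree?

Count: 5 vertices, 4 edges.
Vertex 3 has neighbors [4], degree = 1.
Handshaking lemma: 2 * 4 = 8.
A graph is a tree iff it is connected and has exactly n-1 edges. This graph is connected (all 5 vertices in one component) and has 5-1 = 4 edges. It is a tree.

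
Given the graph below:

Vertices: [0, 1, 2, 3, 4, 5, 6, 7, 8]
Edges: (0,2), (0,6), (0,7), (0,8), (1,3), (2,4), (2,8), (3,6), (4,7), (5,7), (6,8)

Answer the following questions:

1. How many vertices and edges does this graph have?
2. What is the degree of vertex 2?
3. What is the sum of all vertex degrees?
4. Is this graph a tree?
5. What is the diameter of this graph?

Count: 9 vertices, 11 edges.
Vertex 2 has neighbors [0, 4, 8], degree = 3.
Handshaking lemma: 2 * 11 = 22.
A tree on 9 vertices has 8 edges. This graph has 11 edges (3 extra). Not a tree.
Diameter (longest shortest path) = 5.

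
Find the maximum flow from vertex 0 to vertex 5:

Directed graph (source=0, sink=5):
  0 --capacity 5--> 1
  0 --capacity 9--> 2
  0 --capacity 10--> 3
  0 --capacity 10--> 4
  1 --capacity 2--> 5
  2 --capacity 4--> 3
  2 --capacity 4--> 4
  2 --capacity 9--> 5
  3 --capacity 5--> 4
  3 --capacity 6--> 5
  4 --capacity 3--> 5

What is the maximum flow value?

Computing max flow:
  Flow on (0->1): 2/5
  Flow on (0->2): 9/9
  Flow on (0->3): 6/10
  Flow on (0->4): 3/10
  Flow on (1->5): 2/2
  Flow on (2->5): 9/9
  Flow on (3->5): 6/6
  Flow on (4->5): 3/3
Maximum flow = 20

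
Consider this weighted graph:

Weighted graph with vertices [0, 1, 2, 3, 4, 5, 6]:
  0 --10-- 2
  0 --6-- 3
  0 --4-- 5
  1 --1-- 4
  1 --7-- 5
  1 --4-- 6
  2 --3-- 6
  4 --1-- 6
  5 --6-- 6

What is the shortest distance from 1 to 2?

Using Dijkstra's algorithm from vertex 1:
Shortest path: 1 -> 4 -> 6 -> 2
Total weight: 1 + 1 + 3 = 5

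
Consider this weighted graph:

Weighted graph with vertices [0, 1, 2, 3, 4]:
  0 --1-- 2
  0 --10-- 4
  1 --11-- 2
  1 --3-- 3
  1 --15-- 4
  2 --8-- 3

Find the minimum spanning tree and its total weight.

Applying Kruskal's algorithm (sort edges by weight, add if no cycle):
  Add (0,2) w=1
  Add (1,3) w=3
  Add (2,3) w=8
  Add (0,4) w=10
  Skip (1,2) w=11 (creates cycle)
  Skip (1,4) w=15 (creates cycle)
MST weight = 22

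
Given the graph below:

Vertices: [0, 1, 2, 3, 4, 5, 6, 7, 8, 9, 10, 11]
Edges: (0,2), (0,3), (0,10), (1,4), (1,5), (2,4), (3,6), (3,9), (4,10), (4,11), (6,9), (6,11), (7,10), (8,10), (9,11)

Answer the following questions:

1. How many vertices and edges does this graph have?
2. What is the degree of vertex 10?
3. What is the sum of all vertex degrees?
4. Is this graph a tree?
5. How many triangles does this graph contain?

Count: 12 vertices, 15 edges.
Vertex 10 has neighbors [0, 4, 7, 8], degree = 4.
Handshaking lemma: 2 * 15 = 30.
A tree on 12 vertices has 11 edges. This graph has 15 edges (4 extra). Not a tree.
Number of triangles = 2.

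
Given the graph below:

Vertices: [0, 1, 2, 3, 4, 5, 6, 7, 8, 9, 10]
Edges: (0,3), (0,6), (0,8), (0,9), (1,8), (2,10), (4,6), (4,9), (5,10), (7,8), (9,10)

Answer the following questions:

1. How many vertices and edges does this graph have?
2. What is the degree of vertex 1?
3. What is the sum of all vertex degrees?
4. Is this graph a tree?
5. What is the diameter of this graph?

Count: 11 vertices, 11 edges.
Vertex 1 has neighbors [8], degree = 1.
Handshaking lemma: 2 * 11 = 22.
A tree on 11 vertices has 10 edges. This graph has 11 edges (1 extra). Not a tree.
Diameter (longest shortest path) = 5.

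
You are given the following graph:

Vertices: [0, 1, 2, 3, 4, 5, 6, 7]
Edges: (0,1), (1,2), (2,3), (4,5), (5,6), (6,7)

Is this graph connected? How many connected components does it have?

Checking connectivity: the graph has 2 connected component(s).
Components: [[0, 1, 2, 3], [4, 5, 6, 7]]. The graph is NOT connected.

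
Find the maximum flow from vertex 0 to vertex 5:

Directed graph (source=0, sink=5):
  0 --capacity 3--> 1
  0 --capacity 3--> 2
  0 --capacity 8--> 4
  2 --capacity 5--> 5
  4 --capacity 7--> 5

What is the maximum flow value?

Computing max flow:
  Flow on (0->2): 3/3
  Flow on (0->4): 7/8
  Flow on (2->5): 3/5
  Flow on (4->5): 7/7
Maximum flow = 10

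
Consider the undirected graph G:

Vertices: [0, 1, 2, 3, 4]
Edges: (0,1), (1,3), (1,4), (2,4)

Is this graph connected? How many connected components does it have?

Checking connectivity: the graph has 1 connected component(s).
All vertices are reachable from each other. The graph IS connected.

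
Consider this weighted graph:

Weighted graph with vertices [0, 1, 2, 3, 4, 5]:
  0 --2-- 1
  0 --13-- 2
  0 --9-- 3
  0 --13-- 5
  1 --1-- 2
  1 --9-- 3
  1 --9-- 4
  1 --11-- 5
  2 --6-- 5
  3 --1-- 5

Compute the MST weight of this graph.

Applying Kruskal's algorithm (sort edges by weight, add if no cycle):
  Add (1,2) w=1
  Add (3,5) w=1
  Add (0,1) w=2
  Add (2,5) w=6
  Skip (0,3) w=9 (creates cycle)
  Skip (1,3) w=9 (creates cycle)
  Add (1,4) w=9
  Skip (1,5) w=11 (creates cycle)
  Skip (0,2) w=13 (creates cycle)
  Skip (0,5) w=13 (creates cycle)
MST weight = 19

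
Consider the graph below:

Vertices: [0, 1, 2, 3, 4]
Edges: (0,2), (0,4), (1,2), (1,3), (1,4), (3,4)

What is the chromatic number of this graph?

The graph has a maximum clique of size 3 (lower bound on chromatic number).
A valid 3-coloring: {0: 0, 1: 0, 2: 1, 3: 2, 4: 1}.
Chromatic number = 3.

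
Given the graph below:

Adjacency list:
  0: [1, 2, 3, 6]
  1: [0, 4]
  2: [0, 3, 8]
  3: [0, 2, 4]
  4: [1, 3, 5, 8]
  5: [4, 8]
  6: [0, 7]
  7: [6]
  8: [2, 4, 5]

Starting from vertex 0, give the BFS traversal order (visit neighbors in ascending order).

BFS from vertex 0 (neighbors processed in ascending order):
Visit order: 0, 1, 2, 3, 6, 4, 8, 7, 5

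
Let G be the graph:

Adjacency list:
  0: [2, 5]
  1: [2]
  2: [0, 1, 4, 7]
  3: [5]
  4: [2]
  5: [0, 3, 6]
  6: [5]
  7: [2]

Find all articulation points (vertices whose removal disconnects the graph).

An articulation point is a vertex whose removal disconnects the graph.
Articulation points: [0, 2, 5]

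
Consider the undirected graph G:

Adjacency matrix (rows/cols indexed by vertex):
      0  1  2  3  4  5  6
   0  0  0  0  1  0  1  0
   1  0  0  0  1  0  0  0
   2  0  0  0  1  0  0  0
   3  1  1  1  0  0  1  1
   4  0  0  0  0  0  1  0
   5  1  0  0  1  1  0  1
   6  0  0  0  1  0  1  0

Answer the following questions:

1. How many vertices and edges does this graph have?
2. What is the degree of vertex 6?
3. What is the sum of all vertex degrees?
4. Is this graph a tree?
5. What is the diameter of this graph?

Count: 7 vertices, 8 edges.
Vertex 6 has neighbors [3, 5], degree = 2.
Handshaking lemma: 2 * 8 = 16.
A tree on 7 vertices has 6 edges. This graph has 8 edges (2 extra). Not a tree.
Diameter (longest shortest path) = 3.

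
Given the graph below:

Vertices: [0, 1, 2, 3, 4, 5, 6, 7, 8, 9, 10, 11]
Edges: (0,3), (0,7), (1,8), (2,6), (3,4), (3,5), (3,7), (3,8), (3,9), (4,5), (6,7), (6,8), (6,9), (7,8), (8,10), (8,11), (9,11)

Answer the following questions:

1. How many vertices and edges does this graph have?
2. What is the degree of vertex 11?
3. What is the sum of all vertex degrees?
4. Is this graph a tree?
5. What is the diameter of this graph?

Count: 12 vertices, 17 edges.
Vertex 11 has neighbors [8, 9], degree = 2.
Handshaking lemma: 2 * 17 = 34.
A tree on 12 vertices has 11 edges. This graph has 17 edges (6 extra). Not a tree.
Diameter (longest shortest path) = 4.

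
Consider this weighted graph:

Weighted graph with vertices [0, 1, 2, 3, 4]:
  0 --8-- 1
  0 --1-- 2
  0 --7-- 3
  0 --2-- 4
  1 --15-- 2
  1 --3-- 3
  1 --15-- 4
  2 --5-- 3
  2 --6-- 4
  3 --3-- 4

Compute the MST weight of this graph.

Applying Kruskal's algorithm (sort edges by weight, add if no cycle):
  Add (0,2) w=1
  Add (0,4) w=2
  Add (1,3) w=3
  Add (3,4) w=3
  Skip (2,3) w=5 (creates cycle)
  Skip (2,4) w=6 (creates cycle)
  Skip (0,3) w=7 (creates cycle)
  Skip (0,1) w=8 (creates cycle)
  Skip (1,4) w=15 (creates cycle)
  Skip (1,2) w=15 (creates cycle)
MST weight = 9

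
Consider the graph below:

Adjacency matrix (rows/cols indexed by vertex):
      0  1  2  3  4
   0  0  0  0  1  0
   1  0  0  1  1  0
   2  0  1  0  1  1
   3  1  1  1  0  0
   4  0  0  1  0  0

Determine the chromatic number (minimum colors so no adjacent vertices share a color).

The graph has a maximum clique of size 3 (lower bound on chromatic number).
A valid 3-coloring: {0: 0, 1: 2, 2: 0, 3: 1, 4: 1}.
Chromatic number = 3.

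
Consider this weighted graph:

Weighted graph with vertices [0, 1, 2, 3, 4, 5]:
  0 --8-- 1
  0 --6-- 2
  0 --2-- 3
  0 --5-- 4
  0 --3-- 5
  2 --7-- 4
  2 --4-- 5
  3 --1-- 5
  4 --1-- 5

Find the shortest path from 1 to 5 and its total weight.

Using Dijkstra's algorithm from vertex 1:
Shortest path: 1 -> 0 -> 5
Total weight: 8 + 3 = 11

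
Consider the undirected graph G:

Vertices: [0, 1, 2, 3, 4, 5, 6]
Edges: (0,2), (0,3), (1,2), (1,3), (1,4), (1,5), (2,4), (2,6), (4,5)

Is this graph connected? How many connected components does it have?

Checking connectivity: the graph has 1 connected component(s).
All vertices are reachable from each other. The graph IS connected.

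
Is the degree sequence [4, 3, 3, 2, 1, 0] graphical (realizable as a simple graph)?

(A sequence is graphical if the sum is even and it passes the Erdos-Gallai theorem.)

Sum of degrees = 13. Sum is odd, so the sequence is NOT graphical.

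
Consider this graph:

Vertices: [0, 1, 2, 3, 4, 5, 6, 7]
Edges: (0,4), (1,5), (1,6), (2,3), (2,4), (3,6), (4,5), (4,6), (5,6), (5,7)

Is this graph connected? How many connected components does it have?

Checking connectivity: the graph has 1 connected component(s).
All vertices are reachable from each other. The graph IS connected.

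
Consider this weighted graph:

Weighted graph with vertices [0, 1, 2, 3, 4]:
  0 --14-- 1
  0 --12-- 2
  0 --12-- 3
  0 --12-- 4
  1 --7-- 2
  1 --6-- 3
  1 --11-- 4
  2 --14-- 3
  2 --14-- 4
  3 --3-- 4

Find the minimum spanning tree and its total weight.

Applying Kruskal's algorithm (sort edges by weight, add if no cycle):
  Add (3,4) w=3
  Add (1,3) w=6
  Add (1,2) w=7
  Skip (1,4) w=11 (creates cycle)
  Add (0,2) w=12
  Skip (0,4) w=12 (creates cycle)
  Skip (0,3) w=12 (creates cycle)
  Skip (0,1) w=14 (creates cycle)
  Skip (2,4) w=14 (creates cycle)
  Skip (2,3) w=14 (creates cycle)
MST weight = 28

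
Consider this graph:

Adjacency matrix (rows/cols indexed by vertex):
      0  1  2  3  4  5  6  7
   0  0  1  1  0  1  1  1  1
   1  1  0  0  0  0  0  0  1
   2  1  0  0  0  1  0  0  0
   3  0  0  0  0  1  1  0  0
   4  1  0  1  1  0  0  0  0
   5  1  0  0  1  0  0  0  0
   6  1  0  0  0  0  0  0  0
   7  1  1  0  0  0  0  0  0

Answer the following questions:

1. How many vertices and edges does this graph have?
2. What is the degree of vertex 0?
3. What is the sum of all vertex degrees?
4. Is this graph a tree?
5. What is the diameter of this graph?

Count: 8 vertices, 10 edges.
Vertex 0 has neighbors [1, 2, 4, 5, 6, 7], degree = 6.
Handshaking lemma: 2 * 10 = 20.
A tree on 8 vertices has 7 edges. This graph has 10 edges (3 extra). Not a tree.
Diameter (longest shortest path) = 3.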